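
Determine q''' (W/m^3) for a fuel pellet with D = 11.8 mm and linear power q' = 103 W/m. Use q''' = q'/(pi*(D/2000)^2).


r = D / 2 / 1000 = 11.8 / 2 / 1000 = 0.0059 m
q''' = q' / (pi * r^2)
q''' = 103 / (pi * 0.0059^2)
q''' = 941853 W/m^3

941853


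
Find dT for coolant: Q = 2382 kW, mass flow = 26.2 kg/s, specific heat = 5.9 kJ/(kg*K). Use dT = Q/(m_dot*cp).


dT = Q / (m_dot * cp)
dT = 2382 / (26.2 * 5.9)
dT = 15.409 C

15.409


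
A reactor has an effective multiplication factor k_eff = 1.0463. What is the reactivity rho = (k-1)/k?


rho = (k_eff - 1) / k_eff
rho = (1.0463 - 1) / 1.0463
rho = 0.044251

0.044251


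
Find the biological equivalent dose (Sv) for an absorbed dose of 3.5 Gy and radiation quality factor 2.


H = D * Q
H = 3.5 * 2
H = 7.0000 Sv

7.0000


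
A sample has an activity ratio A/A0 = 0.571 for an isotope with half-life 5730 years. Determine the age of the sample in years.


lambda = ln(2) / t_half = ln(2) / 5730 = 1.209681e-04 /yr
t = -ln(A/A0) / lambda
t = -ln(0.571) / 1.209681e-04
t = 4632.3 yr

4632.3


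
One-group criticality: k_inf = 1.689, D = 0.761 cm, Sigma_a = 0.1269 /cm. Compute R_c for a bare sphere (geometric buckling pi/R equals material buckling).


L^2 = D / Sigma_a = 0.761 / 0.1269 = 5.996848 cm^2
B_m^2 = (k_inf - 1) / L^2 = (1.689 - 1) / 5.996848 = 0.1148937 /cm^2
For a bare sphere: B_g = pi/R, so R_c = pi / sqrt(B_m^2)
R_c = pi / sqrt(0.1148937) = 9.2683 cm

9.2683


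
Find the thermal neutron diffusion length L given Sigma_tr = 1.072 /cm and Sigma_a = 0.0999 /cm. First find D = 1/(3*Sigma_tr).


D = 1 / (3 * Sigma_tr) = 1 / (3 * 1.072) = 0.3109453 cm
L = sqrt(D / Sigma_a)
L = sqrt(0.3109453 / 0.0999)
L = 1.7642 cm

1.7642


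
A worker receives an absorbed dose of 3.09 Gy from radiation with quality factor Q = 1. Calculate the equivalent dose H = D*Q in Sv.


H = D * Q
H = 3.09 * 1
H = 3.0900 Sv

3.0900


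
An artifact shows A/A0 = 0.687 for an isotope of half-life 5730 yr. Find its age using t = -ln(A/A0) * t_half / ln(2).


lambda = ln(2) / t_half = ln(2) / 5730 = 1.209681e-04 /yr
t = -ln(A/A0) / lambda
t = -ln(0.687) / 1.209681e-04
t = 3103.5 yr

3103.5


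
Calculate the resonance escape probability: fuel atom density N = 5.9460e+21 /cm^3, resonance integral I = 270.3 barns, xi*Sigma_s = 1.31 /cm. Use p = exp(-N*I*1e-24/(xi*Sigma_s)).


p = exp(-N * I * 1e-24 / (xi*Sigma_s))
p = exp(-5.9460e+21 * 270.3 * 1e-24 / 1.31)
p = 0.29321

0.29321


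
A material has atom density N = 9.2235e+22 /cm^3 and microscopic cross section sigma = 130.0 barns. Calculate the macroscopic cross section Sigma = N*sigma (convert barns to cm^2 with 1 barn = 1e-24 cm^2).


Sigma = N * sigma_barns * 1e-24
Sigma = 9.2235e+22 * 130.0 * 1e-24
Sigma = 11.991 /cm

11.991


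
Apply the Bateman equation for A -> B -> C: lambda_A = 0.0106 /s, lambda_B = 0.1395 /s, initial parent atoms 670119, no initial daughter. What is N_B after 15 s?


N_B(t) = lambda_A * N_A0 / (lambda_B - lambda_A) * [exp(-lambda_A*t) - exp(-lambda_B*t)]
exp(-0.0106*15) = 0.8529964; exp(-0.1395*15) = 0.1233783
N_B = 0.0106 * 670119 / (0.1395 - 0.0106) * (0.8529964 - 0.1233783)
N_B = 40207

40207


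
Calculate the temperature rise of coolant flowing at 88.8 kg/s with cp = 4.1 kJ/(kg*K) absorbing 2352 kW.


dT = Q / (m_dot * cp)
dT = 2352 / (88.8 * 4.1)
dT = 6.4601 C

6.4601


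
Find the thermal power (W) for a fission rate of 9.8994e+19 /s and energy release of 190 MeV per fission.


P = fission_rate * E_MeV * 1.602e-13
P = 9.8994e+19 * 190 * 1.602e-13
P = 3.0132e+09 W

3.0132e+09


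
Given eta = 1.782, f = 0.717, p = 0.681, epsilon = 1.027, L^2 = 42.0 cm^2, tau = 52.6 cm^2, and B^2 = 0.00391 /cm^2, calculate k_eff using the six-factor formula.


k_inf = eta*f*p*eps = 1.782*0.717*0.681*1.027 = 0.8936026
P_TNL = 1/(1 + L^2*B^2) = 1/(1 + 42.0*0.00391) = 0.8589442
P_FNL = exp(-B^2*tau) = exp(-0.00391*52.6) = 0.8141049
k_eff = k_inf * P_TNL * P_FNL = 0.8936026 * 0.8589442 * 0.8141049
k_eff = 0.62487

0.62487


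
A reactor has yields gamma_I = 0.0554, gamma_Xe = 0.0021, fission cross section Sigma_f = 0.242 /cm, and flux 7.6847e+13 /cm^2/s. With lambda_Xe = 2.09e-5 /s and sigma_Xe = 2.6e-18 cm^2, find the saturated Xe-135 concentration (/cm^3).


Xe_eq = (gamma_I + gamma_Xe) * Sigma_f * phi / (lambda_Xe + sigma_Xe * phi)
Numerator = (0.0554 + 0.0021) * 0.242 * 7.6847e+13 = 1.069326e+12
Denominator = 2.09e-5 + 2.6e-18 * 7.6847e+13 = 2.207022e-04
Xe_eq = 1.069326e+12 / 2.207022e-04 = 4.8451e+15 /cm^3

4.8451e+15


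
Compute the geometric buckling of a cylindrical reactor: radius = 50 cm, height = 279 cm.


B^2 = (2.405/R)^2 + (pi/H)^2
B^2 = (2.405/50)^2 + (pi/279)^2
B^2 = 0.0024404 /cm^2

0.0024404


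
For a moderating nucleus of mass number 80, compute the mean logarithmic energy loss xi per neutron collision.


xi = 1 + (A-1)^2/(2A) * ln((A-1)/(A+1))
xi = 1 + (80-1)^2/(2*80) * ln((80-1)/(80 +1))
xi = 0.024793

0.024793


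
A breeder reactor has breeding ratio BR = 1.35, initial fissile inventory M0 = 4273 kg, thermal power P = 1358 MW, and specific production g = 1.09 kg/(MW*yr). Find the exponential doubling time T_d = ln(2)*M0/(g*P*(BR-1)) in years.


Breeding gain G = BR - 1 = 1.35 - 1 = 0.35
Fissile production rate = g * P * G = 1.09 * 1358 * 0.35 = 518.077 kg/yr
T_d = ln(2) * M0 / (g * P * G)
T_d = ln(2) * 4273 / 518.077 = 5.7169 yr

5.7169


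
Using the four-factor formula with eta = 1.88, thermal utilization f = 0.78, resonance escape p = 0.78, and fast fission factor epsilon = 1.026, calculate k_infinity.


k_inf = eta * f * p * epsilon
k_inf = 1.88 * 0.78 * 0.78 * 1.026
k_inf = 1.1735

1.1735


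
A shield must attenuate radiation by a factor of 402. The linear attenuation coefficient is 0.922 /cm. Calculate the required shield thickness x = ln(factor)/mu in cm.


x = ln(factor) / mu
x = ln(402) / 0.922
x = 6.5037 cm

6.5037


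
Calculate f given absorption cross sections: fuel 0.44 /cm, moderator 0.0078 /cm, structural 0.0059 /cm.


f = Sigma_a_fuel / (Sigma_a_fuel + Sigma_a_mod + Sigma_a_other)
f = 0.44 / (0.44 + 0.0078 + 0.0059)
f = 0.96980

0.96980


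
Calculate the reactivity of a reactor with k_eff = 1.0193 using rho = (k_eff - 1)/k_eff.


rho = (k_eff - 1) / k_eff
rho = (1.0193 - 1) / 1.0193
rho = 0.018935

0.018935


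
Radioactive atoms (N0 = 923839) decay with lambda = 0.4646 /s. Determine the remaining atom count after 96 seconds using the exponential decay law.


N = N0 * exp(-lambda * t)
N = 923839 * exp(-0.4646 * 96)
N = 3.9388e-14

3.9388e-14


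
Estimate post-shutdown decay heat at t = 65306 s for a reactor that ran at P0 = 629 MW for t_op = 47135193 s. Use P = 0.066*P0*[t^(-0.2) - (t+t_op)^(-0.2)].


P/P0 = 0.066 * [t^(-0.2) - (t + t_op)^(-0.2)]
P/P0 = 0.066 * [65306^(-0.2) - (65306 + 47135193)^(-0.2)]
P/P0 = 0.066 * [0.1088954 - 0.02918843] = 0.005260660
P = 629 * 0.005260660 = 3.3090 MW

3.3090


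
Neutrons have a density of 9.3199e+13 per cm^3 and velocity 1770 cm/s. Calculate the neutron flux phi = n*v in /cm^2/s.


phi = n * v
phi = 9.3199e+13 * 1770
phi = 1.6496e+17 /cm^2/s

1.6496e+17


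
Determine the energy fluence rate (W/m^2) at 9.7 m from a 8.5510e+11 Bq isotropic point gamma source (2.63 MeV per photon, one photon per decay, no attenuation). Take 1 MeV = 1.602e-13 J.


psi = A * E * 1.602e-13 / (4*pi*r^2)
psi = 8.5510e+11 * 2.63 * 1.602e-13 / (4*pi*9.7^2)
psi = 3.0471e-04 W/m^2

3.0471e-04


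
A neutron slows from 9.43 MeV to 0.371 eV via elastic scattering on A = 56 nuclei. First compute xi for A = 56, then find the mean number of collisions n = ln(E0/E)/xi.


xi = 1 + (A-1)^2/(2A)*ln((A-1)/(A+1)) = 0.03529286 (for A = 56)
n = ln(E0/E) / xi
n = ln(9.43e6 / 0.371) / 0.03529286
n = ln(2.541779e+07) / 0.03529286 = 483.13

483.13


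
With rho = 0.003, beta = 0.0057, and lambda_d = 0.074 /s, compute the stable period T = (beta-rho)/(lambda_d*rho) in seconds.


T = (beta - rho) / (lambda_d * rho)
T = (0.0057 - 0.003) / (0.074 * 0.003)
T = 12.162 s

12.162


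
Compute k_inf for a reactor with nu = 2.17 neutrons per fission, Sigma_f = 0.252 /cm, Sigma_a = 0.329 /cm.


k_inf = nu * Sigma_f / Sigma_a
k_inf = 2.17 * 0.252 / 0.329
k_inf = 1.6621

1.6621


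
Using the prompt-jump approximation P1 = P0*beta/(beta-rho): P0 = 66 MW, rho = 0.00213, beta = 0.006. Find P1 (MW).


P1/P0 = beta / (beta - rho)
P1/P0 = 0.006 / (0.006 - 0.00213) = 1.550388
P1 = 66 * 1.550388 = 102.33 MW

102.33


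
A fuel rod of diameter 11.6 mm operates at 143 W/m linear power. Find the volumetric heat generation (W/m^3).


r = D / 2 / 1000 = 11.6 / 2 / 1000 = 0.0058 m
q''' = q' / (pi * r^2)
q''' = 143 / (pi * 0.0058^2)
q''' = 1.3531e+06 W/m^3

1.3531e+06


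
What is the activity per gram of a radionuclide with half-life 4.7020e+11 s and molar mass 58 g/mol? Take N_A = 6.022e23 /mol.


lambda = ln(2) / t_half = ln(2) / 4.7020e+11 = 1.474154e-12 /s
SA = lambda * N_A / M
SA = 1.474154e-12 * 6.022e23 / 58
SA = 1.5306e+10 Bq/g

1.5306e+10


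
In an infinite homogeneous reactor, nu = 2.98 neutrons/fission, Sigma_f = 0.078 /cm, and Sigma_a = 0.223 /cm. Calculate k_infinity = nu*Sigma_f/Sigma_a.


k_inf = nu * Sigma_f / Sigma_a
k_inf = 2.98 * 0.078 / 0.223
k_inf = 1.0423

1.0423


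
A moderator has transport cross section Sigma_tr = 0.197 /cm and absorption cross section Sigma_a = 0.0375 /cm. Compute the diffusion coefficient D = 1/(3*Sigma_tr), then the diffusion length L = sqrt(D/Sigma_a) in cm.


D = 1 / (3 * Sigma_tr) = 1 / (3 * 0.197) = 1.692047 cm
L = sqrt(D / Sigma_a)
L = sqrt(1.692047 / 0.0375)
L = 6.7172 cm

6.7172


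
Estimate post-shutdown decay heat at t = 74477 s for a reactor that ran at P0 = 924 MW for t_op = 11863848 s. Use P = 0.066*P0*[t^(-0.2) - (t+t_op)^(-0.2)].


P/P0 = 0.066 * [t^(-0.2) - (t + t_op)^(-0.2)]
P/P0 = 0.066 * [74477^(-0.2) - (74477 + 11863848)^(-0.2)]
P/P0 = 0.066 * [0.1060707 - 0.03842477] = 0.004464631
P = 924 * 0.004464631 = 4.1253 MW

4.1253


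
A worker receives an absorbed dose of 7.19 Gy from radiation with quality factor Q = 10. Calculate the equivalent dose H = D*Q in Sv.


H = D * Q
H = 7.19 * 10
H = 71.900 Sv

71.900


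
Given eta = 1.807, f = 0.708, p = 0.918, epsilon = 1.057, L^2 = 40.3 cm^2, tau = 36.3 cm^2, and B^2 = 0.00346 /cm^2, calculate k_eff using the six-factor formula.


k_inf = eta*f*p*eps = 1.807*0.708*0.918*1.057 = 1.241392
P_TNL = 1/(1 + L^2*B^2) = 1/(1 + 40.3*0.00346) = 0.8776256
P_FNL = exp(-B^2*tau) = exp(-0.00346*36.3) = 0.8819693
k_eff = k_inf * P_TNL * P_FNL = 1.241392 * 0.8776256 * 0.8819693
k_eff = 0.96089

0.96089


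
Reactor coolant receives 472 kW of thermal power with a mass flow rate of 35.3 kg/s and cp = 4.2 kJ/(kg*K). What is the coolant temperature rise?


dT = Q / (m_dot * cp)
dT = 472 / (35.3 * 4.2)
dT = 3.1836 C

3.1836


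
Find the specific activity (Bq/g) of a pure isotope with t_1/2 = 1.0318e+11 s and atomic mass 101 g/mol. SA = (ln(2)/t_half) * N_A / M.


lambda = ln(2) / t_half = ln(2) / 1.0318e+11 = 6.717844e-12 /s
SA = lambda * N_A / M
SA = 6.717844e-12 * 6.022e23 / 101
SA = 4.0054e+10 Bq/g

4.0054e+10


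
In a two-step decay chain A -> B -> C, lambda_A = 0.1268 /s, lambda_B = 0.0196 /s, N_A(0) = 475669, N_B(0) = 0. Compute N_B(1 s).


N_B(t) = lambda_A * N_A0 / (lambda_B - lambda_A) * [exp(-lambda_A*t) - exp(-lambda_B*t)]
exp(-0.1268*1) = 0.8809098; exp(-0.0196*1) = 0.9805908
N_B = 0.1268 * 475669 / (0.0196 - 0.1268) * (0.8809098 - 0.9805908)
N_B = 56084

56084


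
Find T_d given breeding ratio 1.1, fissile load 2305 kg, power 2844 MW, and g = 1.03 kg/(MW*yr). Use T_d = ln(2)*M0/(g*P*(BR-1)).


Breeding gain G = BR - 1 = 1.1 - 1 = 0.1
Fissile production rate = g * P * G = 1.03 * 2844 * 0.1 = 292.932 kg/yr
T_d = ln(2) * M0 / (g * P * G)
T_d = ln(2) * 2305 / 292.932 = 5.4542 yr

5.4542


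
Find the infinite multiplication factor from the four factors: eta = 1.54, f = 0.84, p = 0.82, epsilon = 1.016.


k_inf = eta * f * p * epsilon
k_inf = 1.54 * 0.84 * 0.82 * 1.016
k_inf = 1.0777

1.0777


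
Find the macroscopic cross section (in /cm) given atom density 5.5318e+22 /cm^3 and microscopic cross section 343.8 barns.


Sigma = N * sigma_barns * 1e-24
Sigma = 5.5318e+22 * 343.8 * 1e-24
Sigma = 19.018 /cm

19.018


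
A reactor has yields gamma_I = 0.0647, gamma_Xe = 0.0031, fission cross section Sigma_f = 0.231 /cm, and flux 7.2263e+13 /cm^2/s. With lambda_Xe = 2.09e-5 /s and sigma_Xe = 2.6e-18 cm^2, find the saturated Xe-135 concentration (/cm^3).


Xe_eq = (gamma_I + gamma_Xe) * Sigma_f * phi / (lambda_Xe + sigma_Xe * phi)
Numerator = (0.0647 + 0.0031) * 0.231 * 7.2263e+13 = 1.131769e+12
Denominator = 2.09e-5 + 2.6e-18 * 7.2263e+13 = 2.087838e-04
Xe_eq = 1.131769e+12 / 2.087838e-04 = 5.4208e+15 /cm^3

5.4208e+15


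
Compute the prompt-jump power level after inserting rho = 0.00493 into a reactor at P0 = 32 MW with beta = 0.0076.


P1/P0 = beta / (beta - rho)
P1/P0 = 0.0076 / (0.0076 - 0.00493) = 2.846442
P1 = 32 * 2.846442 = 91.086 MW

91.086


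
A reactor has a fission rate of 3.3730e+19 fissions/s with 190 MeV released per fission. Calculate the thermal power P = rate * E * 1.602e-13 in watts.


P = fission_rate * E_MeV * 1.602e-13
P = 3.3730e+19 * 190 * 1.602e-13
P = 1.0267e+09 W

1.0267e+09


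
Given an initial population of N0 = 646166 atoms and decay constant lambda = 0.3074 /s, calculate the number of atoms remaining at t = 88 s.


N = N0 * exp(-lambda * t)
N = 646166 * exp(-0.3074 * 88)
N = 1.1539e-06

1.1539e-06


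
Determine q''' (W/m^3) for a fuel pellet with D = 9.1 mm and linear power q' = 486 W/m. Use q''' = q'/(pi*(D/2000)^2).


r = D / 2 / 1000 = 9.1 / 2 / 1000 = 0.00455 m
q''' = q' / (pi * r^2)
q''' = 486 / (pi * 0.00455^2)
q''' = 7.4725e+06 W/m^3

7.4725e+06


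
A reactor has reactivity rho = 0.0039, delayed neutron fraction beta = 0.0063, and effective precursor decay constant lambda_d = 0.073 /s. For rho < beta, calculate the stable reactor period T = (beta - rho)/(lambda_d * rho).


T = (beta - rho) / (lambda_d * rho)
T = (0.0063 - 0.0039) / (0.073 * 0.0039)
T = 8.4299 s

8.4299


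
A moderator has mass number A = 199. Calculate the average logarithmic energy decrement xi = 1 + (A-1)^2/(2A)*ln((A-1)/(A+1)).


xi = 1 + (A-1)^2/(2A) * ln((A-1)/(A+1))
xi = 1 + (199-1)^2/(2*199) * ln((199-1)/(199 +1))
xi = 0.010017

0.010017


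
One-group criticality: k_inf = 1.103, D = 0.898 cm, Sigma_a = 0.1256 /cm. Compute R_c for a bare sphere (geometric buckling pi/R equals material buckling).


L^2 = D / Sigma_a = 0.898 / 0.1256 = 7.149682 cm^2
B_m^2 = (k_inf - 1) / L^2 = (1.103 - 1) / 7.149682 = 0.01440624 /cm^2
For a bare sphere: B_g = pi/R, so R_c = pi / sqrt(B_m^2)
R_c = pi / sqrt(0.01440624) = 26.174 cm

26.174


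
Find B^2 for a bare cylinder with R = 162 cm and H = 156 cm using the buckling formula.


B^2 = (2.405/R)^2 + (pi/H)^2
B^2 = (2.405/162)^2 + (pi/156)^2
B^2 = 6.2595e-04 /cm^2

6.2595e-04


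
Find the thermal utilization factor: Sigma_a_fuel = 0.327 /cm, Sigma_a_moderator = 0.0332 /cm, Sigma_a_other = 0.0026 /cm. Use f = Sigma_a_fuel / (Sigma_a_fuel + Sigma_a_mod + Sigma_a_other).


f = Sigma_a_fuel / (Sigma_a_fuel + Sigma_a_mod + Sigma_a_other)
f = 0.327 / (0.327 + 0.0332 + 0.0026)
f = 0.90132

0.90132


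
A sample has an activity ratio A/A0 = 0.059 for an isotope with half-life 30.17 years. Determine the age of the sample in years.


lambda = ln(2) / t_half = ln(2) / 30.17 = 0.02297472 /yr
t = -ln(A/A0) / lambda
t = -ln(0.059) / 0.02297472
t = 123.19 yr

123.19


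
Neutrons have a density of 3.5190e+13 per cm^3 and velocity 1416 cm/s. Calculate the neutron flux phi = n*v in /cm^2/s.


phi = n * v
phi = 3.5190e+13 * 1416
phi = 4.9829e+16 /cm^2/s

4.9829e+16


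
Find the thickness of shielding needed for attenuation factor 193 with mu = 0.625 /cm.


x = ln(factor) / mu
x = ln(193) / 0.625
x = 8.4203 cm

8.4203


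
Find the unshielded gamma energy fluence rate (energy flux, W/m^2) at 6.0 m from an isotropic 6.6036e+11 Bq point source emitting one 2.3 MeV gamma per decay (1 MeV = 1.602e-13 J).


psi = A * E * 1.602e-13 / (4*pi*r^2)
psi = 6.6036e+11 * 2.3 * 1.602e-13 / (4*pi*6.0^2)
psi = 5.3785e-04 W/m^2

5.3785e-04


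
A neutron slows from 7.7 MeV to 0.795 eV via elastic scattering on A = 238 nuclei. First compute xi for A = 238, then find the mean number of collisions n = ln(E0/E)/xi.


xi = 1 + (A-1)^2/(2A)*ln((A-1)/(A+1)) = 0.008379872 (for A = 238)
n = ln(E0/E) / xi
n = ln(7.7e6 / 0.795) / 0.008379872
n = ln(9.685535e+06) / 0.008379872 = 1919.6

1919.6


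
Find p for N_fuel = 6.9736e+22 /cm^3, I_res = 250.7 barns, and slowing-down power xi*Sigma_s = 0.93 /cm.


p = exp(-N * I * 1e-24 / (xi*Sigma_s))
p = exp(-6.9736e+22 * 250.7 * 1e-24 / 0.93)
p = 6.8520e-09

6.8520e-09


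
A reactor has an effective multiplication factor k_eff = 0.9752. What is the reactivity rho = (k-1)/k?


rho = (k_eff - 1) / k_eff
rho = (0.9752 - 1) / 0.9752
rho = -0.025431

-0.025431


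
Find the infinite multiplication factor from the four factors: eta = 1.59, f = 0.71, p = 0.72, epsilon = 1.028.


k_inf = eta * f * p * epsilon
k_inf = 1.59 * 0.71 * 0.72 * 1.028
k_inf = 0.83557

0.83557


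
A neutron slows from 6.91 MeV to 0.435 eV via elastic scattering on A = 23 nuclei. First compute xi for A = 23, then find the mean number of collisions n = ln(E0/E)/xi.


xi = 1 + (A-1)^2/(2A)*ln((A-1)/(A+1)) = 0.08448899 (for A = 23)
n = ln(E0/E) / xi
n = ln(6.91e6 / 0.435) / 0.08448899
n = ln(1.588506e+07) / 0.08448899 = 196.25

196.25


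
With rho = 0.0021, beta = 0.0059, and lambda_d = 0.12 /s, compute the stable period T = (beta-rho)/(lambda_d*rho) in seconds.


T = (beta - rho) / (lambda_d * rho)
T = (0.0059 - 0.0021) / (0.12 * 0.0021)
T = 15.079 s

15.079


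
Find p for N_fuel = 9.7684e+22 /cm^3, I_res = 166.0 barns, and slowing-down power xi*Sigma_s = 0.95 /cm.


p = exp(-N * I * 1e-24 / (xi*Sigma_s))
p = exp(-9.7684e+22 * 166.0 * 1e-24 / 0.95)
p = 3.8639e-08

3.8639e-08


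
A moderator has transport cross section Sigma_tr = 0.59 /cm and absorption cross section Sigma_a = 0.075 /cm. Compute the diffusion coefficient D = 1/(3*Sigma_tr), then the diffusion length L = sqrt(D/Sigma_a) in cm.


D = 1 / (3 * Sigma_tr) = 1 / (3 * 0.59) = 0.5649718 cm
L = sqrt(D / Sigma_a)
L = sqrt(0.5649718 / 0.075)
L = 2.7446 cm

2.7446


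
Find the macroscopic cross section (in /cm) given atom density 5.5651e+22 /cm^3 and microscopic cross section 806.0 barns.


Sigma = N * sigma_barns * 1e-24
Sigma = 5.5651e+22 * 806.0 * 1e-24
Sigma = 44.855 /cm

44.855


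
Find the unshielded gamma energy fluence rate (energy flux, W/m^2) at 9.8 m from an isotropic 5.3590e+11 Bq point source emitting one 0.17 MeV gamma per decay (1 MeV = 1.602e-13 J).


psi = A * E * 1.602e-13 / (4*pi*r^2)
psi = 5.3590e+11 * 0.17 * 1.602e-13 / (4*pi*9.8^2)
psi = 1.2093e-05 W/m^2

1.2093e-05


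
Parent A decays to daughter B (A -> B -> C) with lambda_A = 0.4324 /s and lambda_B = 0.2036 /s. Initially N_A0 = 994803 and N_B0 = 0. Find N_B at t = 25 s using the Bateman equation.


N_B(t) = lambda_A * N_A0 / (lambda_B - lambda_A) * [exp(-lambda_A*t) - exp(-lambda_B*t)]
exp(-0.4324*25) = 2.019652e-05; exp(-0.2036*25) = 0.006158020
N_B = 0.4324 * 994803 / (0.2036 - 0.4324) * (2.019652e-05 - 0.006158020)
N_B = 11539

11539


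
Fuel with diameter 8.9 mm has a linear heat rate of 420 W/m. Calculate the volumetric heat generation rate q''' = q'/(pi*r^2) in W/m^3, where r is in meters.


r = D / 2 / 1000 = 8.9 / 2 / 1000 = 0.00445 m
q''' = q' / (pi * r^2)
q''' = 420 / (pi * 0.00445^2)
q''' = 6.7512e+06 W/m^3

6.7512e+06


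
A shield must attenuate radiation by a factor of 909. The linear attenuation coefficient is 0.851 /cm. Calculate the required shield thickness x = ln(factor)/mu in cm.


x = ln(factor) / mu
x = ln(909) / 0.851
x = 8.0051 cm

8.0051


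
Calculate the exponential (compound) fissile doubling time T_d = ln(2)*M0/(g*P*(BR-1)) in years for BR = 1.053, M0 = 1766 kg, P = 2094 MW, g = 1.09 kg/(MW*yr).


Breeding gain G = BR - 1 = 1.053 - 1 = 0.053
Fissile production rate = g * P * G = 1.09 * 2094 * 0.053 = 120.97038 kg/yr
T_d = ln(2) * M0 / (g * P * G)
T_d = ln(2) * 1766 / 120.97038 = 10.119 yr

10.119


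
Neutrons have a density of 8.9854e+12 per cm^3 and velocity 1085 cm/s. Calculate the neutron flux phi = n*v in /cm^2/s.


phi = n * v
phi = 8.9854e+12 * 1085
phi = 9.7492e+15 /cm^2/s

9.7492e+15


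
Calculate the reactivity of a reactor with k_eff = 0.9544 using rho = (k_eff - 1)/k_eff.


rho = (k_eff - 1) / k_eff
rho = (0.9544 - 1) / 0.9544
rho = -0.047779

-0.047779


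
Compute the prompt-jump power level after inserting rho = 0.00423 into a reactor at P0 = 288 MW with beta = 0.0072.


P1/P0 = beta / (beta - rho)
P1/P0 = 0.0072 / (0.0072 - 0.00423) = 2.424242
P1 = 288 * 2.424242 = 698.18 MW

698.18


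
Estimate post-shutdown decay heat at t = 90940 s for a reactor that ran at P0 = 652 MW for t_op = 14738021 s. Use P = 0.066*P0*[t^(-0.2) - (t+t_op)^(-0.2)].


P/P0 = 0.066 * [t^(-0.2) - (t + t_op)^(-0.2)]
P/P0 = 0.066 * [90940^(-0.2) - (90940 + 14738021)^(-0.2)]
P/P0 = 0.066 * [0.1019176 - 0.03679407] = 0.004298153
P = 652 * 0.004298153 = 2.8024 MW

2.8024


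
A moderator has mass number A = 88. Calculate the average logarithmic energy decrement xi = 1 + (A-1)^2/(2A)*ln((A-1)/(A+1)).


xi = 1 + (A-1)^2/(2A) * ln((A-1)/(A+1))
xi = 1 + (88-1)^2/(2*88) * ln((88-1)/(88 +1))
xi = 0.022556

0.022556


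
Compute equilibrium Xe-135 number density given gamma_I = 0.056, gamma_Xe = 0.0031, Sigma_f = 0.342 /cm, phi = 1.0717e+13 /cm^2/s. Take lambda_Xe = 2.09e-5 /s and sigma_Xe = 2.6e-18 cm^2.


Xe_eq = (gamma_I + gamma_Xe) * Sigma_f * phi / (lambda_Xe + sigma_Xe * phi)
Numerator = (0.056 + 0.0031) * 0.342 * 1.0717e+13 = 2.166141e+11
Denominator = 2.09e-5 + 2.6e-18 * 1.0717e+13 = 4.876420e-05
Xe_eq = 2.166141e+11 / 4.876420e-05 = 4.4421e+15 /cm^3

4.4421e+15


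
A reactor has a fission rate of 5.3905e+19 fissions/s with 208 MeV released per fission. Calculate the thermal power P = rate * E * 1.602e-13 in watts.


P = fission_rate * E_MeV * 1.602e-13
P = 5.3905e+19 * 208 * 1.602e-13
P = 1.7962e+09 W

1.7962e+09


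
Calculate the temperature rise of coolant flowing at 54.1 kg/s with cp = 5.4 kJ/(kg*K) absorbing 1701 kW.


dT = Q / (m_dot * cp)
dT = 1701 / (54.1 * 5.4)
dT = 5.8226 C

5.8226


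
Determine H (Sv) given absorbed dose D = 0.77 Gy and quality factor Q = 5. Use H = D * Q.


H = D * Q
H = 0.77 * 5
H = 3.8500 Sv

3.8500


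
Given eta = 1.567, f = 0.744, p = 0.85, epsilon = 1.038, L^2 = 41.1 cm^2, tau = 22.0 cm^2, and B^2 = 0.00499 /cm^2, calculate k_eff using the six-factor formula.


k_inf = eta*f*p*eps = 1.567*0.744*0.85*1.038 = 1.028628
P_TNL = 1/(1 + L^2*B^2) = 1/(1 + 41.1*0.00499) = 0.8298142
P_FNL = exp(-B^2*tau) = exp(-0.00499*22.0) = 0.8960312
k_eff = k_inf * P_TNL * P_FNL = 1.028628 * 0.8298142 * 0.8960312
k_eff = 0.76483

0.76483


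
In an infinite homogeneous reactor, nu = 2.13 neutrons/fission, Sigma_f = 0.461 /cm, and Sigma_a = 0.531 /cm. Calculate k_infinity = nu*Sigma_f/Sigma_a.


k_inf = nu * Sigma_f / Sigma_a
k_inf = 2.13 * 0.461 / 0.531
k_inf = 1.8492

1.8492


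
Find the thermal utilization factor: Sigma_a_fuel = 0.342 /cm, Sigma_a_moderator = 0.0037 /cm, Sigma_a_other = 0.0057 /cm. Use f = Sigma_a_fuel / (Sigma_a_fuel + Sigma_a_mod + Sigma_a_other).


f = Sigma_a_fuel / (Sigma_a_fuel + Sigma_a_mod + Sigma_a_other)
f = 0.342 / (0.342 + 0.0037 + 0.0057)
f = 0.97325

0.97325


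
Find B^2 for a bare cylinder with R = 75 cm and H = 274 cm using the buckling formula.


B^2 = (2.405/R)^2 + (pi/H)^2
B^2 = (2.405/75)^2 + (pi/274)^2
B^2 = 0.0011597 /cm^2

0.0011597


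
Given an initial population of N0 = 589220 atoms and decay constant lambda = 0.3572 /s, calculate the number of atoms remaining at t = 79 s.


N = N0 * exp(-lambda * t)
N = 589220 * exp(-0.3572 * 79)
N = 3.2735e-07

3.2735e-07


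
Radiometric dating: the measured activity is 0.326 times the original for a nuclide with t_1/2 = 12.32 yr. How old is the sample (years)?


lambda = ln(2) / t_half = ln(2) / 12.32 = 0.05626195 /yr
t = -ln(A/A0) / lambda
t = -ln(0.326) / 0.05626195
t = 19.922 yr

19.922


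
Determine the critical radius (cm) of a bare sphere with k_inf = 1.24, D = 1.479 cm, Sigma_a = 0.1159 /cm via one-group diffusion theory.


L^2 = D / Sigma_a = 1.479 / 0.1159 = 12.76100 cm^2
B_m^2 = (k_inf - 1) / L^2 = (1.24 - 1) / 12.76100 = 0.01880730 /cm^2
For a bare sphere: B_g = pi/R, so R_c = pi / sqrt(B_m^2)
R_c = pi / sqrt(0.01880730) = 22.908 cm

22.908


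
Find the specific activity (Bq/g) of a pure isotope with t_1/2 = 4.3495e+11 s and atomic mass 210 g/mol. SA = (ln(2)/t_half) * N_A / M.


lambda = ln(2) / t_half = ln(2) / 4.3495e+11 = 1.593625e-12 /s
SA = lambda * N_A / M
SA = 1.593625e-12 * 6.022e23 / 210
SA = 4.5699e+09 Bq/g

4.5699e+09


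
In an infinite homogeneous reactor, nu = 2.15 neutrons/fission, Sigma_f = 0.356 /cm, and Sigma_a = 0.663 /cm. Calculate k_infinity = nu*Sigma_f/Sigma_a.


k_inf = nu * Sigma_f / Sigma_a
k_inf = 2.15 * 0.356 / 0.663
k_inf = 1.1544

1.1544


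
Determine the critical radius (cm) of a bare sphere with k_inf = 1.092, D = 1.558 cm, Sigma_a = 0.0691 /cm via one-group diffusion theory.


L^2 = D / Sigma_a = 1.558 / 0.0691 = 22.54703 cm^2
B_m^2 = (k_inf - 1) / L^2 = (1.092 - 1) / 22.54703 = 0.004080360 /cm^2
For a bare sphere: B_g = pi/R, so R_c = pi / sqrt(B_m^2)
R_c = pi / sqrt(0.004080360) = 49.181 cm

49.181


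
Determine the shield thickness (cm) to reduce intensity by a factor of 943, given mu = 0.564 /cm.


x = ln(factor) / mu
x = ln(943) / 0.564
x = 12.144 cm

12.144


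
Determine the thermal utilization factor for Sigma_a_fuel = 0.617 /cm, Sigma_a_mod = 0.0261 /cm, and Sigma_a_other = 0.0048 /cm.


f = Sigma_a_fuel / (Sigma_a_fuel + Sigma_a_mod + Sigma_a_other)
f = 0.617 / (0.617 + 0.0261 + 0.0048)
f = 0.95231

0.95231


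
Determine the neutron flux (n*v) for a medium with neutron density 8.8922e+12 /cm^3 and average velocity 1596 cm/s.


phi = n * v
phi = 8.8922e+12 * 1596
phi = 1.4192e+16 /cm^2/s

1.4192e+16


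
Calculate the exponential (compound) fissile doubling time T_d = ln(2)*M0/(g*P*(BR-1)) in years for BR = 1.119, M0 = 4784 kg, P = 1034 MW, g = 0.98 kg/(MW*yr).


Breeding gain G = BR - 1 = 1.119 - 1 = 0.119
Fissile production rate = g * P * G = 0.98 * 1034 * 0.119 = 120.58508 kg/yr
T_d = ln(2) * M0 / (g * P * G)
T_d = ln(2) * 4784 / 120.58508 = 27.499 yr

27.499


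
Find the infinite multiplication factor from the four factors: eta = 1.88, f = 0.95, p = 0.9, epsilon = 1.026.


k_inf = eta * f * p * epsilon
k_inf = 1.88 * 0.95 * 0.9 * 1.026
k_inf = 1.6492

1.6492


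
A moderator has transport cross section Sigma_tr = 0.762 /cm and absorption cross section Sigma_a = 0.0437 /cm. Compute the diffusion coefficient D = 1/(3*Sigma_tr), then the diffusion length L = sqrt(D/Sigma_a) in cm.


D = 1 / (3 * Sigma_tr) = 1 / (3 * 0.762) = 0.4374453 cm
L = sqrt(D / Sigma_a)
L = sqrt(0.4374453 / 0.0437)
L = 3.1639 cm

3.1639


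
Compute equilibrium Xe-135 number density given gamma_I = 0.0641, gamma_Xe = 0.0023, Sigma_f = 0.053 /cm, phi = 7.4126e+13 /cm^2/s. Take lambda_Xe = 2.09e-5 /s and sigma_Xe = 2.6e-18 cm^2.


Xe_eq = (gamma_I + gamma_Xe) * Sigma_f * phi / (lambda_Xe + sigma_Xe * phi)
Numerator = (0.0641 + 0.0023) * 0.053 * 7.4126e+13 = 2.608642e+11
Denominator = 2.09e-5 + 2.6e-18 * 7.4126e+13 = 2.136276e-04
Xe_eq = 2.608642e+11 / 2.136276e-04 = 1.2211e+15 /cm^3

1.2211e+15


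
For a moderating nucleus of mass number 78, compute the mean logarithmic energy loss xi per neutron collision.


xi = 1 + (A-1)^2/(2A) * ln((A-1)/(A+1))
xi = 1 + (78-1)^2/(2*78) * ln((78-1)/(78 +1))
xi = 0.025423

0.025423


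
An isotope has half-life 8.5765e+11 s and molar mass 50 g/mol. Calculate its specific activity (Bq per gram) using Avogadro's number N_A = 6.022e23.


lambda = ln(2) / t_half = ln(2) / 8.5765e+11 = 8.081935e-13 /s
SA = lambda * N_A / M
SA = 8.081935e-13 * 6.022e23 / 50
SA = 9.7339e+09 Bq/g

9.7339e+09


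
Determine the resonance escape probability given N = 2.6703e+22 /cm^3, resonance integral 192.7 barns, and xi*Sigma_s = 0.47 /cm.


p = exp(-N * I * 1e-24 / (xi*Sigma_s))
p = exp(-2.6703e+22 * 192.7 * 1e-24 / 0.47)
p = 1.7589e-05

1.7589e-05


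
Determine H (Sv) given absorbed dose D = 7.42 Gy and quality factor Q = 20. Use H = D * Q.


H = D * Q
H = 7.42 * 20
H = 148.40 Sv

148.40


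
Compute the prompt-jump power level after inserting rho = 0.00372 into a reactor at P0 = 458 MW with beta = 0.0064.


P1/P0 = beta / (beta - rho)
P1/P0 = 0.0064 / (0.0064 - 0.00372) = 2.388060
P1 = 458 * 2.388060 = 1093.7 MW

1093.7


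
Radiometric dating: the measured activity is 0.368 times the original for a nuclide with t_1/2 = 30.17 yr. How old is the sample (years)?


lambda = ln(2) / t_half = ln(2) / 30.17 = 0.02297472 /yr
t = -ln(A/A0) / lambda
t = -ln(0.368) / 0.02297472
t = 43.512 yr

43.512


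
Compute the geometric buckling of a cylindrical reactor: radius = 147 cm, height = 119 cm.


B^2 = (2.405/R)^2 + (pi/H)^2
B^2 = (2.405/147)^2 + (pi/119)^2
B^2 = 9.6462e-04 /cm^2

9.6462e-04


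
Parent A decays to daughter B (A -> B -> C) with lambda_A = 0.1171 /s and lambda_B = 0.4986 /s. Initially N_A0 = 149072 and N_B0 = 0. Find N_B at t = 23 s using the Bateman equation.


N_B(t) = lambda_A * N_A0 / (lambda_B - lambda_A) * [exp(-lambda_A*t) - exp(-lambda_B*t)]
exp(-0.1171*23) = 0.06765730; exp(-0.4986*23) = 1.046159e-05
N_B = 0.1171 * 149072 / (0.4986 - 0.1171) * (0.06765730 - 1.046159e-05)
N_B = 3095.3

3095.3


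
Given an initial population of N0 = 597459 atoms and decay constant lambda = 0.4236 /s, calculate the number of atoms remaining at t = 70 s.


N = N0 * exp(-lambda * t)
N = 597459 * exp(-0.4236 * 70)
N = 7.9179e-08

7.9179e-08


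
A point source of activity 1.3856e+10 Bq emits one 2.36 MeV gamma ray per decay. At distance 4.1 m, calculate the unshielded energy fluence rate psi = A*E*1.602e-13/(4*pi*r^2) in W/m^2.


psi = A * E * 1.602e-13 / (4*pi*r^2)
psi = 1.3856e+10 * 2.36 * 1.602e-13 / (4*pi*4.1^2)
psi = 2.4799e-05 W/m^2

2.4799e-05


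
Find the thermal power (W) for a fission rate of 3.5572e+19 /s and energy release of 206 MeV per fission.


P = fission_rate * E_MeV * 1.602e-13
P = 3.5572e+19 * 206 * 1.602e-13
P = 1.1739e+09 W

1.1739e+09


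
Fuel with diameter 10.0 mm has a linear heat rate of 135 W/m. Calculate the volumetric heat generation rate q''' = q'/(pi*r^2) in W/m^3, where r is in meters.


r = D / 2 / 1000 = 10.0 / 2 / 1000 = 0.005 m
q''' = q' / (pi * r^2)
q''' = 135 / (pi * 0.005^2)
q''' = 1.7189e+06 W/m^3

1.7189e+06


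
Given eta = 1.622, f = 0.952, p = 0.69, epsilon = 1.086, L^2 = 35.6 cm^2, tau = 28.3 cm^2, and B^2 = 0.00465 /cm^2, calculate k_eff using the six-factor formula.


k_inf = eta*f*p*eps = 1.622*0.952*0.69*1.086 = 1.157089
P_TNL = 1/(1 + L^2*B^2) = 1/(1 + 35.6*0.00465) = 0.8579714
P_FNL = exp(-B^2*tau) = exp(-0.00465*28.3) = 0.8766960
k_eff = k_inf * P_TNL * P_FNL = 1.157089 * 0.8579714 * 0.8766960
k_eff = 0.87034

0.87034


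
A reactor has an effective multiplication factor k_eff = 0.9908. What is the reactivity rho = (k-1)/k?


rho = (k_eff - 1) / k_eff
rho = (0.9908 - 1) / 0.9908
rho = -0.0092854

-0.0092854


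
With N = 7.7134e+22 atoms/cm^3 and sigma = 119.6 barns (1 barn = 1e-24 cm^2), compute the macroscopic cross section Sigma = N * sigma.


Sigma = N * sigma_barns * 1e-24
Sigma = 7.7134e+22 * 119.6 * 1e-24
Sigma = 9.2252 /cm

9.2252


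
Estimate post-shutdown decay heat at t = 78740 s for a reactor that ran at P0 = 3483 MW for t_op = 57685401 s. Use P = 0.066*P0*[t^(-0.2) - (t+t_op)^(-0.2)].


P/P0 = 0.066 * [t^(-0.2) - (t + t_op)^(-0.2)]
P/P0 = 0.066 * [78740^(-0.2) - (78740 + 57685401)^(-0.2)]
P/P0 = 0.066 * [0.1048965 - 0.02803292] = 0.005072996
P = 3483 * 0.005072996 = 17.669 MW

17.669


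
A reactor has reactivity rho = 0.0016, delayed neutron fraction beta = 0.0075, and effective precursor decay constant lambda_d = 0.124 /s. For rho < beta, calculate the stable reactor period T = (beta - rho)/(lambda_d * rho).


T = (beta - rho) / (lambda_d * rho)
T = (0.0075 - 0.0016) / (0.124 * 0.0016)
T = 29.738 s

29.738


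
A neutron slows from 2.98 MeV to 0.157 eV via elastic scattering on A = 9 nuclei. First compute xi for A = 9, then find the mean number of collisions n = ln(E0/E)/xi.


xi = 1 + (A-1)^2/(2A)*ln((A-1)/(A+1)) = 0.2066007 (for A = 9)
n = ln(E0/E) / xi
n = ln(2.98e6 / 0.157) / 0.2066007
n = ln(1.898089e+07) / 0.2066007 = 81.118

81.118


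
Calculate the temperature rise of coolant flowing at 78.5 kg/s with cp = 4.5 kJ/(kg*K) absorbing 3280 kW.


dT = Q / (m_dot * cp)
dT = 3280 / (78.5 * 4.5)
dT = 9.2852 C

9.2852


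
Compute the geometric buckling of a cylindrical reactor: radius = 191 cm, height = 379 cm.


B^2 = (2.405/R)^2 + (pi/H)^2
B^2 = (2.405/191)^2 + (pi/379)^2
B^2 = 2.2726e-04 /cm^2

2.2726e-04


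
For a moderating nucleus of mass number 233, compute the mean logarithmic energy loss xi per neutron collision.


xi = 1 + (A-1)^2/(2A) * ln((A-1)/(A+1))
xi = 1 + (233-1)^2/(2*233) * ln((233-1)/(233 +1))
xi = 0.0085592

0.0085592


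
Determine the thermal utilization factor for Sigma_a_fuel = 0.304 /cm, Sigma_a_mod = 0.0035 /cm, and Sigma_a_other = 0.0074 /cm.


f = Sigma_a_fuel / (Sigma_a_fuel + Sigma_a_mod + Sigma_a_other)
f = 0.304 / (0.304 + 0.0035 + 0.0074)
f = 0.96539

0.96539


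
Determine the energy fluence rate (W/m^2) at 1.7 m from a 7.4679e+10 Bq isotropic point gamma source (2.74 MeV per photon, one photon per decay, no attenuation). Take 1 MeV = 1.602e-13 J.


psi = A * E * 1.602e-13 / (4*pi*r^2)
psi = 7.4679e+10 * 2.74 * 1.602e-13 / (4*pi*1.7^2)
psi = 9.0262e-04 W/m^2

9.0262e-04


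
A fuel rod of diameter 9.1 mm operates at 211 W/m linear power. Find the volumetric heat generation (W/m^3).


r = D / 2 / 1000 = 9.1 / 2 / 1000 = 0.00455 m
q''' = q' / (pi * r^2)
q''' = 211 / (pi * 0.00455^2)
q''' = 3.2442e+06 W/m^3

3.2442e+06


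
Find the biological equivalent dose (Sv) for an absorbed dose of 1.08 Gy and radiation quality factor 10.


H = D * Q
H = 1.08 * 10
H = 10.800 Sv

10.800


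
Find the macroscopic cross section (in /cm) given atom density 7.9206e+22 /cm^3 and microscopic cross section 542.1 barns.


Sigma = N * sigma_barns * 1e-24
Sigma = 7.9206e+22 * 542.1 * 1e-24
Sigma = 42.938 /cm

42.938


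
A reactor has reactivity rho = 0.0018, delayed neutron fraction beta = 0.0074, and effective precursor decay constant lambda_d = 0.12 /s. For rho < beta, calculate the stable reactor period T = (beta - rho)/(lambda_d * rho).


T = (beta - rho) / (lambda_d * rho)
T = (0.0074 - 0.0018) / (0.12 * 0.0018)
T = 25.926 s

25.926


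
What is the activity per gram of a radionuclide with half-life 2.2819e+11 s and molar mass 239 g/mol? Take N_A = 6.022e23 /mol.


lambda = ln(2) / t_half = ln(2) / 2.2819e+11 = 3.037588e-12 /s
SA = lambda * N_A / M
SA = 3.037588e-12 * 6.022e23 / 239
SA = 7.6537e+09 Bq/g

7.6537e+09


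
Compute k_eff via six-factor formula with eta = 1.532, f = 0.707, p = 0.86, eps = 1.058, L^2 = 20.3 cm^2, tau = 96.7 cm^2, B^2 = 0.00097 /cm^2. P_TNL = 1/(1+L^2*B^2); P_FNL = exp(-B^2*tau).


k_inf = eta*f*p*eps = 1.532*0.707*0.86*1.058 = 0.9855129
P_TNL = 1/(1 + L^2*B^2) = 1/(1 + 20.3*0.00097) = 0.9806892
P_FNL = exp(-B^2*tau) = exp(-0.00097*96.7) = 0.9104657
k_eff = k_inf * P_TNL * P_FNL = 0.9855129 * 0.9806892 * 0.9104657
k_eff = 0.87995

0.87995


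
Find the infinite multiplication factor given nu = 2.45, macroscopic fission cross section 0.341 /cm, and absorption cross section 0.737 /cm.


k_inf = nu * Sigma_f / Sigma_a
k_inf = 2.45 * 0.341 / 0.737
k_inf = 1.1336

1.1336


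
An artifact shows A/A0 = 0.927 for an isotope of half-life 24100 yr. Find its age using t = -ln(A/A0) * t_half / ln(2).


lambda = ln(2) / t_half = ln(2) / 24100 = 2.876129e-05 /yr
t = -ln(A/A0) / lambda
t = -ln(0.927) / 2.876129e-05
t = 2635.5 yr

2635.5


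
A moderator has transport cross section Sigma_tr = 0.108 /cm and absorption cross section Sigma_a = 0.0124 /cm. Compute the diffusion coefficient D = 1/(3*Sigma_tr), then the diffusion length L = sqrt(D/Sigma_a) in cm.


D = 1 / (3 * Sigma_tr) = 1 / (3 * 0.108) = 3.086420 cm
L = sqrt(D / Sigma_a)
L = sqrt(3.086420 / 0.0124)
L = 15.777 cm

15.777


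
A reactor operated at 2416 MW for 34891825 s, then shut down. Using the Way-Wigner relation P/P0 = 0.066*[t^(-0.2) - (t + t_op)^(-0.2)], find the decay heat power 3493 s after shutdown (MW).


P/P0 = 0.066 * [t^(-0.2) - (t + t_op)^(-0.2)]
P/P0 = 0.066 * [3493^(-0.2) - (3493 + 34891825)^(-0.2)]
P/P0 = 0.066 * [0.1955961 - 0.03100606] = 0.01086294
P = 2416 * 0.01086294 = 26.245 MW

26.245


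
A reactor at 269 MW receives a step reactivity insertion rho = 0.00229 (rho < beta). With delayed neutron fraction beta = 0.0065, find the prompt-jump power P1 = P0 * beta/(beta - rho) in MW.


P1/P0 = beta / (beta - rho)
P1/P0 = 0.0065 / (0.0065 - 0.00229) = 1.543943
P1 = 269 * 1.543943 = 415.32 MW

415.32


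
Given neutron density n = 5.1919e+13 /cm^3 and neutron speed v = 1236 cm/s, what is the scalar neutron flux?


phi = n * v
phi = 5.1919e+13 * 1236
phi = 6.4172e+16 /cm^2/s

6.4172e+16


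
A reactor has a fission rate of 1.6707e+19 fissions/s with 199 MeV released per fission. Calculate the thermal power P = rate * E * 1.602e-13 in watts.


P = fission_rate * E_MeV * 1.602e-13
P = 1.6707e+19 * 199 * 1.602e-13
P = 5.3262e+08 W

5.3262e+08


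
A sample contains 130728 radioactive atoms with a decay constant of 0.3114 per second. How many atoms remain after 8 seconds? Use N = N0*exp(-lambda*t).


N = N0 * exp(-lambda * t)
N = 130728 * exp(-0.3114 * 8)
N = 10826

10826


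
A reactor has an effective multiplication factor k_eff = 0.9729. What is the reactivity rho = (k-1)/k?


rho = (k_eff - 1) / k_eff
rho = (0.9729 - 1) / 0.9729
rho = -0.027855

-0.027855


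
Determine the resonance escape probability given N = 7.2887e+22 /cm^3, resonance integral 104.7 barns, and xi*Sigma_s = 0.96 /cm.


p = exp(-N * I * 1e-24 / (xi*Sigma_s))
p = exp(-7.2887e+22 * 104.7 * 1e-24 / 0.96)
p = 3.5293e-04

3.5293e-04


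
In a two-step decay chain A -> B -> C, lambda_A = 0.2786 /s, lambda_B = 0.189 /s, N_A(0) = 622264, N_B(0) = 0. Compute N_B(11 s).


N_B(t) = lambda_A * N_A0 / (lambda_B - lambda_A) * [exp(-lambda_A*t) - exp(-lambda_B*t)]
exp(-0.2786*11) = 0.04667251; exp(-0.189*11) = 0.1250552
N_B = 0.2786 * 622264 / (0.189 - 0.2786) * (0.04667251 - 0.1250552)
N_B = 151659

151659


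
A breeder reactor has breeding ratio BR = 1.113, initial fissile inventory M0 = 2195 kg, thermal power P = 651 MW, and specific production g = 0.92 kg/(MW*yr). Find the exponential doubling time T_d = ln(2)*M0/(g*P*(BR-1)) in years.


Breeding gain G = BR - 1 = 1.113 - 1 = 0.113
Fissile production rate = g * P * G = 0.92 * 651 * 0.113 = 67.67796 kg/yr
T_d = ln(2) * M0 / (g * P * G)
T_d = ln(2) * 2195 / 67.67796 = 22.481 yr

22.481


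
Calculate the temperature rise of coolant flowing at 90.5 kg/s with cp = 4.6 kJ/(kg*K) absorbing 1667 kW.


dT = Q / (m_dot * cp)
dT = 1667 / (90.5 * 4.6)
dT = 4.0043 C

4.0043


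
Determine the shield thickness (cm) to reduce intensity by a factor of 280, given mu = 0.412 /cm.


x = ln(factor) / mu
x = ln(280) / 0.412
x = 13.677 cm

13.677


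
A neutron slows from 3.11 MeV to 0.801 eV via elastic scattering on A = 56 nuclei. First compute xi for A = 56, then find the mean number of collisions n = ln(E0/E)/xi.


xi = 1 + (A-1)^2/(2A)*ln((A-1)/(A+1)) = 0.03529286 (for A = 56)
n = ln(E0/E) / xi
n = ln(3.11e6 / 0.801) / 0.03529286
n = ln(3.882647e+06) / 0.03529286 = 429.89

429.89
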